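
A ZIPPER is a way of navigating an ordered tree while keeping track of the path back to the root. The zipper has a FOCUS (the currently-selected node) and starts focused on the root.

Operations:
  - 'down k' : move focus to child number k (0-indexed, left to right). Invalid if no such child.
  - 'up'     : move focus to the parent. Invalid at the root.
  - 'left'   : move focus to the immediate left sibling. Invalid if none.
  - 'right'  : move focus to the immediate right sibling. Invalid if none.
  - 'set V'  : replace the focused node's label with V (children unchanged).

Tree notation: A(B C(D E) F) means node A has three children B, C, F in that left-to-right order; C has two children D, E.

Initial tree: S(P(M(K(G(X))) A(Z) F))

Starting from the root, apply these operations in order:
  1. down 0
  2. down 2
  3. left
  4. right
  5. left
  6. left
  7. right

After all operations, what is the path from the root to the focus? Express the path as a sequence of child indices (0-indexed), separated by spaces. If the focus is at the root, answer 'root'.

Answer: 0 1

Derivation:
Step 1 (down 0): focus=P path=0 depth=1 children=['M', 'A', 'F'] left=[] right=[] parent=S
Step 2 (down 2): focus=F path=0/2 depth=2 children=[] left=['M', 'A'] right=[] parent=P
Step 3 (left): focus=A path=0/1 depth=2 children=['Z'] left=['M'] right=['F'] parent=P
Step 4 (right): focus=F path=0/2 depth=2 children=[] left=['M', 'A'] right=[] parent=P
Step 5 (left): focus=A path=0/1 depth=2 children=['Z'] left=['M'] right=['F'] parent=P
Step 6 (left): focus=M path=0/0 depth=2 children=['K'] left=[] right=['A', 'F'] parent=P
Step 7 (right): focus=A path=0/1 depth=2 children=['Z'] left=['M'] right=['F'] parent=P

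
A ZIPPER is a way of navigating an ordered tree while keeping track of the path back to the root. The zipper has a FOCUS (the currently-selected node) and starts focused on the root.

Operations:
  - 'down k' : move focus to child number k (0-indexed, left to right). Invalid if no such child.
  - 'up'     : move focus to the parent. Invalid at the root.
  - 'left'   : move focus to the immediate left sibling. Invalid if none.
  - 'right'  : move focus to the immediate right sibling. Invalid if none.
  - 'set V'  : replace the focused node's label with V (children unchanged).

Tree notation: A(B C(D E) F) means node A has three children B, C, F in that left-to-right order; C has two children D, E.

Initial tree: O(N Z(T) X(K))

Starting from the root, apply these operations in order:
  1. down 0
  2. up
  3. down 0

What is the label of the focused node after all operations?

Step 1 (down 0): focus=N path=0 depth=1 children=[] left=[] right=['Z', 'X'] parent=O
Step 2 (up): focus=O path=root depth=0 children=['N', 'Z', 'X'] (at root)
Step 3 (down 0): focus=N path=0 depth=1 children=[] left=[] right=['Z', 'X'] parent=O

Answer: N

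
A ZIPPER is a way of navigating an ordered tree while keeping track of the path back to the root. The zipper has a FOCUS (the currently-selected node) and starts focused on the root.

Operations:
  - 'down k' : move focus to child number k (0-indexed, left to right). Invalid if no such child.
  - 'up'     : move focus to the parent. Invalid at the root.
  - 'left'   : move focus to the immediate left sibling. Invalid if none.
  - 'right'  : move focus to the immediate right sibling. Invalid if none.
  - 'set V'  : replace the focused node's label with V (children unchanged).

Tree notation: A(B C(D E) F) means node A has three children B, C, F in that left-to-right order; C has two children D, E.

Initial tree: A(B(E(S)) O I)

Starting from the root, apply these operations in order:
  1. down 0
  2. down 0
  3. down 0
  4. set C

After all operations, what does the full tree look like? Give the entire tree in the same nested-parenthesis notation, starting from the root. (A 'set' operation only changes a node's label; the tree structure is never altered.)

Answer: A(B(E(C)) O I)

Derivation:
Step 1 (down 0): focus=B path=0 depth=1 children=['E'] left=[] right=['O', 'I'] parent=A
Step 2 (down 0): focus=E path=0/0 depth=2 children=['S'] left=[] right=[] parent=B
Step 3 (down 0): focus=S path=0/0/0 depth=3 children=[] left=[] right=[] parent=E
Step 4 (set C): focus=C path=0/0/0 depth=3 children=[] left=[] right=[] parent=E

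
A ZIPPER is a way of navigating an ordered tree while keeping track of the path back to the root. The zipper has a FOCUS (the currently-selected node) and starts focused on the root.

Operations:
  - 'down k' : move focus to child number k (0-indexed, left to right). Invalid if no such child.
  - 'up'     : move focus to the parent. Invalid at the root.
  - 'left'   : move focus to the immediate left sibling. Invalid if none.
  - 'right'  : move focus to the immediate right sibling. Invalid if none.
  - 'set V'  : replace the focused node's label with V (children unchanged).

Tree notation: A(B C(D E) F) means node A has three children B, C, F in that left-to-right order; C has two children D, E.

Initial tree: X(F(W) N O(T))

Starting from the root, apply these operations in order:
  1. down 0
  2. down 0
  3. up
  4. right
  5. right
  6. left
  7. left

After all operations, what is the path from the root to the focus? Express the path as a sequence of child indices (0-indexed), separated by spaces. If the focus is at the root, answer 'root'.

Answer: 0

Derivation:
Step 1 (down 0): focus=F path=0 depth=1 children=['W'] left=[] right=['N', 'O'] parent=X
Step 2 (down 0): focus=W path=0/0 depth=2 children=[] left=[] right=[] parent=F
Step 3 (up): focus=F path=0 depth=1 children=['W'] left=[] right=['N', 'O'] parent=X
Step 4 (right): focus=N path=1 depth=1 children=[] left=['F'] right=['O'] parent=X
Step 5 (right): focus=O path=2 depth=1 children=['T'] left=['F', 'N'] right=[] parent=X
Step 6 (left): focus=N path=1 depth=1 children=[] left=['F'] right=['O'] parent=X
Step 7 (left): focus=F path=0 depth=1 children=['W'] left=[] right=['N', 'O'] parent=X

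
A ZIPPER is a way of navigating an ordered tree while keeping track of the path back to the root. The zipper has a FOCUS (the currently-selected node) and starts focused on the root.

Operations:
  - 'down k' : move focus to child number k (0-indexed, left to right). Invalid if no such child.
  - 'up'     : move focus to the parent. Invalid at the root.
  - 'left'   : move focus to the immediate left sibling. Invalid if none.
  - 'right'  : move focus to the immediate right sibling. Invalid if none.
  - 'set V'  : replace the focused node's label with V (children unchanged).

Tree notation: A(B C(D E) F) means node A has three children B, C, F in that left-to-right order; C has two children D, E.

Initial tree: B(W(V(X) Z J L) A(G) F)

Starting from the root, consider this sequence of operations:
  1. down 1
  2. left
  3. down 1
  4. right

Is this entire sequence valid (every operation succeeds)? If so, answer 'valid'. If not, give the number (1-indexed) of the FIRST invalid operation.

Answer: valid

Derivation:
Step 1 (down 1): focus=A path=1 depth=1 children=['G'] left=['W'] right=['F'] parent=B
Step 2 (left): focus=W path=0 depth=1 children=['V', 'Z', 'J', 'L'] left=[] right=['A', 'F'] parent=B
Step 3 (down 1): focus=Z path=0/1 depth=2 children=[] left=['V'] right=['J', 'L'] parent=W
Step 4 (right): focus=J path=0/2 depth=2 children=[] left=['V', 'Z'] right=['L'] parent=W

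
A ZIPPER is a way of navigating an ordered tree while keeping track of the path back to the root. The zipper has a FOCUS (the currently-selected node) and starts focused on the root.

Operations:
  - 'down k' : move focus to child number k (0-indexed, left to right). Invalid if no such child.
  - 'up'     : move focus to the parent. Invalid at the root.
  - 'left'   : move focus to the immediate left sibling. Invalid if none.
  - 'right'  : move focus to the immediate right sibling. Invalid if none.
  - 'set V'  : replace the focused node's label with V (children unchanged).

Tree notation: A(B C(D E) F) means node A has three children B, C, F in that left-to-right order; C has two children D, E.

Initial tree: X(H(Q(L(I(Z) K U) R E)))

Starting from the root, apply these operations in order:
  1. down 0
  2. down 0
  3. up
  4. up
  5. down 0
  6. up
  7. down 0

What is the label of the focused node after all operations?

Step 1 (down 0): focus=H path=0 depth=1 children=['Q'] left=[] right=[] parent=X
Step 2 (down 0): focus=Q path=0/0 depth=2 children=['L', 'R', 'E'] left=[] right=[] parent=H
Step 3 (up): focus=H path=0 depth=1 children=['Q'] left=[] right=[] parent=X
Step 4 (up): focus=X path=root depth=0 children=['H'] (at root)
Step 5 (down 0): focus=H path=0 depth=1 children=['Q'] left=[] right=[] parent=X
Step 6 (up): focus=X path=root depth=0 children=['H'] (at root)
Step 7 (down 0): focus=H path=0 depth=1 children=['Q'] left=[] right=[] parent=X

Answer: H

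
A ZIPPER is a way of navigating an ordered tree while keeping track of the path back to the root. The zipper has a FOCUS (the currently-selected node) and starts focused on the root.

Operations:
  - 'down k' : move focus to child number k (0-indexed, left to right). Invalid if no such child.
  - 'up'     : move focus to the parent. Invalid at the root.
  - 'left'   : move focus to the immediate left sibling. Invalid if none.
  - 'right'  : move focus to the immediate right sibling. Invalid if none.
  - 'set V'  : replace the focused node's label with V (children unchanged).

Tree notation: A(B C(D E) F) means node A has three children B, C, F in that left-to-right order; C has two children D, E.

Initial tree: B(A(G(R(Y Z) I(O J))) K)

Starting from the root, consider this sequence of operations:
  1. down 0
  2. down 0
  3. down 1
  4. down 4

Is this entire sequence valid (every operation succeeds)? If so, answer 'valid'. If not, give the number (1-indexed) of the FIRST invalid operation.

Step 1 (down 0): focus=A path=0 depth=1 children=['G'] left=[] right=['K'] parent=B
Step 2 (down 0): focus=G path=0/0 depth=2 children=['R', 'I'] left=[] right=[] parent=A
Step 3 (down 1): focus=I path=0/0/1 depth=3 children=['O', 'J'] left=['R'] right=[] parent=G
Step 4 (down 4): INVALID

Answer: 4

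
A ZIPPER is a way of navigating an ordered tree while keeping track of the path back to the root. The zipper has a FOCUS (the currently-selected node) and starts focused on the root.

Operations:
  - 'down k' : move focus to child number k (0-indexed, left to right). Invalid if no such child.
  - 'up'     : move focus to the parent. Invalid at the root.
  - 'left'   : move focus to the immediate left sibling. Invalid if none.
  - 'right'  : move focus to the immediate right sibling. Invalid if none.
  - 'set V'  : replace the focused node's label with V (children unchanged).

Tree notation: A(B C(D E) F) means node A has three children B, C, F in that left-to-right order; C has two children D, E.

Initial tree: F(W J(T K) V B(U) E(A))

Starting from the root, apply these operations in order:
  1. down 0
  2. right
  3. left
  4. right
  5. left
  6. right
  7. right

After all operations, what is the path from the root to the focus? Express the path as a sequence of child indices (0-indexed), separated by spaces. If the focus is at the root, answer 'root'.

Answer: 2

Derivation:
Step 1 (down 0): focus=W path=0 depth=1 children=[] left=[] right=['J', 'V', 'B', 'E'] parent=F
Step 2 (right): focus=J path=1 depth=1 children=['T', 'K'] left=['W'] right=['V', 'B', 'E'] parent=F
Step 3 (left): focus=W path=0 depth=1 children=[] left=[] right=['J', 'V', 'B', 'E'] parent=F
Step 4 (right): focus=J path=1 depth=1 children=['T', 'K'] left=['W'] right=['V', 'B', 'E'] parent=F
Step 5 (left): focus=W path=0 depth=1 children=[] left=[] right=['J', 'V', 'B', 'E'] parent=F
Step 6 (right): focus=J path=1 depth=1 children=['T', 'K'] left=['W'] right=['V', 'B', 'E'] parent=F
Step 7 (right): focus=V path=2 depth=1 children=[] left=['W', 'J'] right=['B', 'E'] parent=F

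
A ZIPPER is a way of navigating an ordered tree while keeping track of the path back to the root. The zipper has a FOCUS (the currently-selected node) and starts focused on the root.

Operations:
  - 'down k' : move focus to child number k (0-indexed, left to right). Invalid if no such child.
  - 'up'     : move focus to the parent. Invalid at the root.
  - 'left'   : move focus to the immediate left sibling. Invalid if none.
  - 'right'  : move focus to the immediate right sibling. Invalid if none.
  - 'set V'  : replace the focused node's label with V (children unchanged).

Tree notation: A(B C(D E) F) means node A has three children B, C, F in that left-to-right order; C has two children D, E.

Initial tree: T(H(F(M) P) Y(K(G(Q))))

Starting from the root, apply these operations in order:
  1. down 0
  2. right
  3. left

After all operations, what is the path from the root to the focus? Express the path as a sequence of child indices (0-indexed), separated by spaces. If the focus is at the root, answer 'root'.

Answer: 0

Derivation:
Step 1 (down 0): focus=H path=0 depth=1 children=['F', 'P'] left=[] right=['Y'] parent=T
Step 2 (right): focus=Y path=1 depth=1 children=['K'] left=['H'] right=[] parent=T
Step 3 (left): focus=H path=0 depth=1 children=['F', 'P'] left=[] right=['Y'] parent=T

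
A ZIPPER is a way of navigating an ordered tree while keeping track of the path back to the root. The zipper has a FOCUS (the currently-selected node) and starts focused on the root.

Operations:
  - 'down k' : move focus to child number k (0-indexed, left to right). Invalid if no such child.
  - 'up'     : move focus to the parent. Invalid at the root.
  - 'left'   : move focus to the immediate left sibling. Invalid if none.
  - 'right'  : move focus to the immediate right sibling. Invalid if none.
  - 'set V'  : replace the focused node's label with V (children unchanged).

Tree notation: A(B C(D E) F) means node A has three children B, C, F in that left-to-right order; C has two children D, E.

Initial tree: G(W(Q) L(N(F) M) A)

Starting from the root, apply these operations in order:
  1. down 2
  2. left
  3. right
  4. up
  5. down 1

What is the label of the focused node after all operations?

Step 1 (down 2): focus=A path=2 depth=1 children=[] left=['W', 'L'] right=[] parent=G
Step 2 (left): focus=L path=1 depth=1 children=['N', 'M'] left=['W'] right=['A'] parent=G
Step 3 (right): focus=A path=2 depth=1 children=[] left=['W', 'L'] right=[] parent=G
Step 4 (up): focus=G path=root depth=0 children=['W', 'L', 'A'] (at root)
Step 5 (down 1): focus=L path=1 depth=1 children=['N', 'M'] left=['W'] right=['A'] parent=G

Answer: L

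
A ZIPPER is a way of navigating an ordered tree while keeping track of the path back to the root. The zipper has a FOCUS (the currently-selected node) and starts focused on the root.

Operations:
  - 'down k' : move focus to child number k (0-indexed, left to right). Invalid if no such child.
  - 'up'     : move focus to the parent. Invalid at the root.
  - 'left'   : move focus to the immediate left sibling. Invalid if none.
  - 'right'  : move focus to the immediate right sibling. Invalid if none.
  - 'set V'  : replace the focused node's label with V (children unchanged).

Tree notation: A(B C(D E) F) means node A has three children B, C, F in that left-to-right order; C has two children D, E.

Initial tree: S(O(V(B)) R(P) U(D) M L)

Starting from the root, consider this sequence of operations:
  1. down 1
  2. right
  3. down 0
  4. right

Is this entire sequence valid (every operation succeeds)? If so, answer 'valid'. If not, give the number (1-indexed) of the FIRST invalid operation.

Answer: 4

Derivation:
Step 1 (down 1): focus=R path=1 depth=1 children=['P'] left=['O'] right=['U', 'M', 'L'] parent=S
Step 2 (right): focus=U path=2 depth=1 children=['D'] left=['O', 'R'] right=['M', 'L'] parent=S
Step 3 (down 0): focus=D path=2/0 depth=2 children=[] left=[] right=[] parent=U
Step 4 (right): INVALID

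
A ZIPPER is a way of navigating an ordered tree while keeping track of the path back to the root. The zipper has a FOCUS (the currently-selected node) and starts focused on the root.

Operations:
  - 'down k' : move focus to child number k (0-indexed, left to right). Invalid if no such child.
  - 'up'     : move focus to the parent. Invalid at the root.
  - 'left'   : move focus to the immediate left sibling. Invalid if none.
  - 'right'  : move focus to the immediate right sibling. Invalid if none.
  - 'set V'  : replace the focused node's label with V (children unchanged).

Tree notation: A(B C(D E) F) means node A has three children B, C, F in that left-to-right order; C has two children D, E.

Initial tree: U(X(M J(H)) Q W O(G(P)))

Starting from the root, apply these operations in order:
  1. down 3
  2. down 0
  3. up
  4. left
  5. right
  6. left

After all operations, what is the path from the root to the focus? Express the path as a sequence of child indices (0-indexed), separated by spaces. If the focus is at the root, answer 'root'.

Answer: 2

Derivation:
Step 1 (down 3): focus=O path=3 depth=1 children=['G'] left=['X', 'Q', 'W'] right=[] parent=U
Step 2 (down 0): focus=G path=3/0 depth=2 children=['P'] left=[] right=[] parent=O
Step 3 (up): focus=O path=3 depth=1 children=['G'] left=['X', 'Q', 'W'] right=[] parent=U
Step 4 (left): focus=W path=2 depth=1 children=[] left=['X', 'Q'] right=['O'] parent=U
Step 5 (right): focus=O path=3 depth=1 children=['G'] left=['X', 'Q', 'W'] right=[] parent=U
Step 6 (left): focus=W path=2 depth=1 children=[] left=['X', 'Q'] right=['O'] parent=U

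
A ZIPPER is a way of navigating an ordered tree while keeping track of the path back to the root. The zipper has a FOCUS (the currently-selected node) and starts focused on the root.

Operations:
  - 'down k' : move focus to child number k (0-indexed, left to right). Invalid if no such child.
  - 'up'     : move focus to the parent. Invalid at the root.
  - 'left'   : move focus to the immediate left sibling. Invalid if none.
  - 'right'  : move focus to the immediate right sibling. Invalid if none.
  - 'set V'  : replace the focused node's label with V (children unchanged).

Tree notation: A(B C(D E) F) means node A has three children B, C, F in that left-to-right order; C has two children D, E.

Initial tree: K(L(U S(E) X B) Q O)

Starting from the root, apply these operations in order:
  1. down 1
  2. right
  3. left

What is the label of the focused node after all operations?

Answer: Q

Derivation:
Step 1 (down 1): focus=Q path=1 depth=1 children=[] left=['L'] right=['O'] parent=K
Step 2 (right): focus=O path=2 depth=1 children=[] left=['L', 'Q'] right=[] parent=K
Step 3 (left): focus=Q path=1 depth=1 children=[] left=['L'] right=['O'] parent=K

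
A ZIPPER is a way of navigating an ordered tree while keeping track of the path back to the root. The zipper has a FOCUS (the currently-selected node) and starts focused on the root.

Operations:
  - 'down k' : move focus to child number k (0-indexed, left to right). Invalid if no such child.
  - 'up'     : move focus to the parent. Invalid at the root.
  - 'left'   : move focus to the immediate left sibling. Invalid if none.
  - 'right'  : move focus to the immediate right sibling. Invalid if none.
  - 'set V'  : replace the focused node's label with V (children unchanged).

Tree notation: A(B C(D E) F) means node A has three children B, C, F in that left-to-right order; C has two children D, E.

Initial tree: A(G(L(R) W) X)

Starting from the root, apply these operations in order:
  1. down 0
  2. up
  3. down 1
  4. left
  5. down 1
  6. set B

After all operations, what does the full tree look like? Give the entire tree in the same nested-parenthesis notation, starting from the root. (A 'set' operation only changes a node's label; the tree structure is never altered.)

Answer: A(G(L(R) B) X)

Derivation:
Step 1 (down 0): focus=G path=0 depth=1 children=['L', 'W'] left=[] right=['X'] parent=A
Step 2 (up): focus=A path=root depth=0 children=['G', 'X'] (at root)
Step 3 (down 1): focus=X path=1 depth=1 children=[] left=['G'] right=[] parent=A
Step 4 (left): focus=G path=0 depth=1 children=['L', 'W'] left=[] right=['X'] parent=A
Step 5 (down 1): focus=W path=0/1 depth=2 children=[] left=['L'] right=[] parent=G
Step 6 (set B): focus=B path=0/1 depth=2 children=[] left=['L'] right=[] parent=G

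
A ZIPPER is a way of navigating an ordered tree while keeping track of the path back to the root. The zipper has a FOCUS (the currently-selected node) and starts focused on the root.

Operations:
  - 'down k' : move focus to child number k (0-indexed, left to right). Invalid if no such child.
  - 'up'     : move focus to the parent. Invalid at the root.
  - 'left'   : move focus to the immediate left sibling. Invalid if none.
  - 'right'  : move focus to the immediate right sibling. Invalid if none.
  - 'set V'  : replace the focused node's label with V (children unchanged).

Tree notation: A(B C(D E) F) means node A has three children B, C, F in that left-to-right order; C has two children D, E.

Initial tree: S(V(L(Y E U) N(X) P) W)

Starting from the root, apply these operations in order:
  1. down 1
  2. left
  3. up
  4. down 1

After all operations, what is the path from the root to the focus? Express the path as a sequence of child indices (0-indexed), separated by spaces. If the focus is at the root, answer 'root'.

Step 1 (down 1): focus=W path=1 depth=1 children=[] left=['V'] right=[] parent=S
Step 2 (left): focus=V path=0 depth=1 children=['L', 'N', 'P'] left=[] right=['W'] parent=S
Step 3 (up): focus=S path=root depth=0 children=['V', 'W'] (at root)
Step 4 (down 1): focus=W path=1 depth=1 children=[] left=['V'] right=[] parent=S

Answer: 1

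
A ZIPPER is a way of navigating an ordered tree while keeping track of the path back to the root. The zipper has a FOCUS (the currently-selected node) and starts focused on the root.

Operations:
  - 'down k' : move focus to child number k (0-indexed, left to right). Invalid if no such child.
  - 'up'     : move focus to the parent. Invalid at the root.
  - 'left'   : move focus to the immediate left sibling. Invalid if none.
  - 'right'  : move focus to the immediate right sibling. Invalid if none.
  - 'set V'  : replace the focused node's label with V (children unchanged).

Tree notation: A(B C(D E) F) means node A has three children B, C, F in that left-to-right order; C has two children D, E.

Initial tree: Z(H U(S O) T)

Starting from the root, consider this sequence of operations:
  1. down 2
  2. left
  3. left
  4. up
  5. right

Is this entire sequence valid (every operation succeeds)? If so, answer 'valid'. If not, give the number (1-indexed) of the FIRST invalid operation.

Answer: 5

Derivation:
Step 1 (down 2): focus=T path=2 depth=1 children=[] left=['H', 'U'] right=[] parent=Z
Step 2 (left): focus=U path=1 depth=1 children=['S', 'O'] left=['H'] right=['T'] parent=Z
Step 3 (left): focus=H path=0 depth=1 children=[] left=[] right=['U', 'T'] parent=Z
Step 4 (up): focus=Z path=root depth=0 children=['H', 'U', 'T'] (at root)
Step 5 (right): INVALID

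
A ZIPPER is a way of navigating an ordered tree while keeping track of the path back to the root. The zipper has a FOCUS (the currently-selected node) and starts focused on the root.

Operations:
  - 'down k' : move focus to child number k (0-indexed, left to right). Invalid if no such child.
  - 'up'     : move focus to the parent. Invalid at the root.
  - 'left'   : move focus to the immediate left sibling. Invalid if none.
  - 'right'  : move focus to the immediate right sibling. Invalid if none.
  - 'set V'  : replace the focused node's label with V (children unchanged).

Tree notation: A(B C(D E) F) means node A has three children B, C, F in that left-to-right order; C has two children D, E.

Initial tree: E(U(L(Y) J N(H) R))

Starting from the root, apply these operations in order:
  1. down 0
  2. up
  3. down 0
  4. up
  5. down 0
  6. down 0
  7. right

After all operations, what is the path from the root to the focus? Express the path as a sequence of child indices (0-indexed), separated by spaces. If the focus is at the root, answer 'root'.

Answer: 0 1

Derivation:
Step 1 (down 0): focus=U path=0 depth=1 children=['L', 'J', 'N', 'R'] left=[] right=[] parent=E
Step 2 (up): focus=E path=root depth=0 children=['U'] (at root)
Step 3 (down 0): focus=U path=0 depth=1 children=['L', 'J', 'N', 'R'] left=[] right=[] parent=E
Step 4 (up): focus=E path=root depth=0 children=['U'] (at root)
Step 5 (down 0): focus=U path=0 depth=1 children=['L', 'J', 'N', 'R'] left=[] right=[] parent=E
Step 6 (down 0): focus=L path=0/0 depth=2 children=['Y'] left=[] right=['J', 'N', 'R'] parent=U
Step 7 (right): focus=J path=0/1 depth=2 children=[] left=['L'] right=['N', 'R'] parent=U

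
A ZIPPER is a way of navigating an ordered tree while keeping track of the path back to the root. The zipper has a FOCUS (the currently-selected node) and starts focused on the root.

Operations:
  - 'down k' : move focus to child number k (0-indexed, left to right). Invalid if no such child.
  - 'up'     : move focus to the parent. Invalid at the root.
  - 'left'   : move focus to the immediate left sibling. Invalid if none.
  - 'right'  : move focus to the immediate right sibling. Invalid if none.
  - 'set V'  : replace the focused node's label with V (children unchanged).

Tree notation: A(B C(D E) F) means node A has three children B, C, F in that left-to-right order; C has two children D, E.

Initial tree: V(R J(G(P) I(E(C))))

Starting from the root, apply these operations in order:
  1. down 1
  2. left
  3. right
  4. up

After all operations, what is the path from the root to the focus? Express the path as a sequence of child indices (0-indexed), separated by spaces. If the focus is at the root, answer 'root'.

Step 1 (down 1): focus=J path=1 depth=1 children=['G', 'I'] left=['R'] right=[] parent=V
Step 2 (left): focus=R path=0 depth=1 children=[] left=[] right=['J'] parent=V
Step 3 (right): focus=J path=1 depth=1 children=['G', 'I'] left=['R'] right=[] parent=V
Step 4 (up): focus=V path=root depth=0 children=['R', 'J'] (at root)

Answer: root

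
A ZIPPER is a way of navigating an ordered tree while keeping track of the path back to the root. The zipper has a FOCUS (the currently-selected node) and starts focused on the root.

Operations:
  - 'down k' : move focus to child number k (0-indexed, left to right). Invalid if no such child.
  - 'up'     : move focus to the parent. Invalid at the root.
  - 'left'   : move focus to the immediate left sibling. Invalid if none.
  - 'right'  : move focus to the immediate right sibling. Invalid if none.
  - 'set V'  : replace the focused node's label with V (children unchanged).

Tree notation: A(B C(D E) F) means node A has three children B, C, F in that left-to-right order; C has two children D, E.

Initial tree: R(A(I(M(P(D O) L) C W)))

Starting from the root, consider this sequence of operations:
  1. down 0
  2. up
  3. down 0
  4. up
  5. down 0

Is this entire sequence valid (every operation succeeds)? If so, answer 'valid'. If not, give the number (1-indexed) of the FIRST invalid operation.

Step 1 (down 0): focus=A path=0 depth=1 children=['I'] left=[] right=[] parent=R
Step 2 (up): focus=R path=root depth=0 children=['A'] (at root)
Step 3 (down 0): focus=A path=0 depth=1 children=['I'] left=[] right=[] parent=R
Step 4 (up): focus=R path=root depth=0 children=['A'] (at root)
Step 5 (down 0): focus=A path=0 depth=1 children=['I'] left=[] right=[] parent=R

Answer: valid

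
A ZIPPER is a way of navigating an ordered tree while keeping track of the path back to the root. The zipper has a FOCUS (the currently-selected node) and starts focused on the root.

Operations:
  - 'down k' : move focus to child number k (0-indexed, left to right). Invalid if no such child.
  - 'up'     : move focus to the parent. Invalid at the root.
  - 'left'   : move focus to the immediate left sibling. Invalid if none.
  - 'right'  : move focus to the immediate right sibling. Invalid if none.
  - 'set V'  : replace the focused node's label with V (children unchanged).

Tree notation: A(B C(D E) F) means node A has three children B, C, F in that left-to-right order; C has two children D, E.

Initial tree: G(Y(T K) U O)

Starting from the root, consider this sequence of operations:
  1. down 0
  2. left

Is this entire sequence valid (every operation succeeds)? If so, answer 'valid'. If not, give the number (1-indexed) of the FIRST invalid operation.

Step 1 (down 0): focus=Y path=0 depth=1 children=['T', 'K'] left=[] right=['U', 'O'] parent=G
Step 2 (left): INVALID

Answer: 2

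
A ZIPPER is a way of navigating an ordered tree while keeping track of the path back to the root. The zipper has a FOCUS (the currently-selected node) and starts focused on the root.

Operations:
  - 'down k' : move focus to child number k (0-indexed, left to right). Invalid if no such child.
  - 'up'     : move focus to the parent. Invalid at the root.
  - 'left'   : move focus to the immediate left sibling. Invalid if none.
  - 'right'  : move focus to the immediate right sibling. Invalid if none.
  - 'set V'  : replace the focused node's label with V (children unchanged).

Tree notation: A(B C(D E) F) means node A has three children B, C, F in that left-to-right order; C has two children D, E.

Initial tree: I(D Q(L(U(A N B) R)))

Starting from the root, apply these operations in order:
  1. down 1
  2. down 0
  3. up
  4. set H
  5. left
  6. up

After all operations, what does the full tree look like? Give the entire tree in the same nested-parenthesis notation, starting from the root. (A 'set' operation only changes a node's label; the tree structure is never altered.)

Answer: I(D H(L(U(A N B) R)))

Derivation:
Step 1 (down 1): focus=Q path=1 depth=1 children=['L'] left=['D'] right=[] parent=I
Step 2 (down 0): focus=L path=1/0 depth=2 children=['U', 'R'] left=[] right=[] parent=Q
Step 3 (up): focus=Q path=1 depth=1 children=['L'] left=['D'] right=[] parent=I
Step 4 (set H): focus=H path=1 depth=1 children=['L'] left=['D'] right=[] parent=I
Step 5 (left): focus=D path=0 depth=1 children=[] left=[] right=['H'] parent=I
Step 6 (up): focus=I path=root depth=0 children=['D', 'H'] (at root)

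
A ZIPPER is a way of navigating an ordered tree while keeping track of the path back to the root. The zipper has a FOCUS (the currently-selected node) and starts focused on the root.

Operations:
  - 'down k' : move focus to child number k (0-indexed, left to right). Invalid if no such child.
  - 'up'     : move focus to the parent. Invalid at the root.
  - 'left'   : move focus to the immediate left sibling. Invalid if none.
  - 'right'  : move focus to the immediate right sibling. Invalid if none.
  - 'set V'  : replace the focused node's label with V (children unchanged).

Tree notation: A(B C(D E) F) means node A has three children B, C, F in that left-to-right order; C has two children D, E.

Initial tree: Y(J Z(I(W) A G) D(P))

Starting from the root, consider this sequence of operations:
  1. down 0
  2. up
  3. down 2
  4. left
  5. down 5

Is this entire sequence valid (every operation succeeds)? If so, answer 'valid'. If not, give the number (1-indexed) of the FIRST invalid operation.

Step 1 (down 0): focus=J path=0 depth=1 children=[] left=[] right=['Z', 'D'] parent=Y
Step 2 (up): focus=Y path=root depth=0 children=['J', 'Z', 'D'] (at root)
Step 3 (down 2): focus=D path=2 depth=1 children=['P'] left=['J', 'Z'] right=[] parent=Y
Step 4 (left): focus=Z path=1 depth=1 children=['I', 'A', 'G'] left=['J'] right=['D'] parent=Y
Step 5 (down 5): INVALID

Answer: 5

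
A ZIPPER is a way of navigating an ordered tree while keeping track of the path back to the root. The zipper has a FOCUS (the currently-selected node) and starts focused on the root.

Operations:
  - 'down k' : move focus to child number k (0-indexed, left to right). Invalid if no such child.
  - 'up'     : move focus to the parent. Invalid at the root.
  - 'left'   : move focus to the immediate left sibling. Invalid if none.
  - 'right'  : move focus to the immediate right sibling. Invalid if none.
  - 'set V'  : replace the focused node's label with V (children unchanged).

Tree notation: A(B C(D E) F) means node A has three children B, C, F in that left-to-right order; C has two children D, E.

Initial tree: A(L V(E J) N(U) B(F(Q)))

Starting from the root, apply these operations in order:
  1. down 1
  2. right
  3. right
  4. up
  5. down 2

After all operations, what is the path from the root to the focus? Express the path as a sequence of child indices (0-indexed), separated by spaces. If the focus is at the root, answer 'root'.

Answer: 2

Derivation:
Step 1 (down 1): focus=V path=1 depth=1 children=['E', 'J'] left=['L'] right=['N', 'B'] parent=A
Step 2 (right): focus=N path=2 depth=1 children=['U'] left=['L', 'V'] right=['B'] parent=A
Step 3 (right): focus=B path=3 depth=1 children=['F'] left=['L', 'V', 'N'] right=[] parent=A
Step 4 (up): focus=A path=root depth=0 children=['L', 'V', 'N', 'B'] (at root)
Step 5 (down 2): focus=N path=2 depth=1 children=['U'] left=['L', 'V'] right=['B'] parent=A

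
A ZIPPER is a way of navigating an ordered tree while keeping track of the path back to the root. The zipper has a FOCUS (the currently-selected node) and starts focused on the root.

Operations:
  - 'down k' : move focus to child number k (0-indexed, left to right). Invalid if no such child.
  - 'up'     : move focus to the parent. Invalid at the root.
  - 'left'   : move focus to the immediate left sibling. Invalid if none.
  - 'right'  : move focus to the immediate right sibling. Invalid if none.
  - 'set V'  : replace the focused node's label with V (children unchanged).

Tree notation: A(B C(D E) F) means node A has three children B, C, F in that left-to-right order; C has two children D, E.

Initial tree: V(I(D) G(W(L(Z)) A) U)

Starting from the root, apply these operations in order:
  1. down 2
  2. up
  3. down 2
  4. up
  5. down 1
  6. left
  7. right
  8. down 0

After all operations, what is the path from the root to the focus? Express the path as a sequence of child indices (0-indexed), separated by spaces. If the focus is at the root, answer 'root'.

Answer: 1 0

Derivation:
Step 1 (down 2): focus=U path=2 depth=1 children=[] left=['I', 'G'] right=[] parent=V
Step 2 (up): focus=V path=root depth=0 children=['I', 'G', 'U'] (at root)
Step 3 (down 2): focus=U path=2 depth=1 children=[] left=['I', 'G'] right=[] parent=V
Step 4 (up): focus=V path=root depth=0 children=['I', 'G', 'U'] (at root)
Step 5 (down 1): focus=G path=1 depth=1 children=['W', 'A'] left=['I'] right=['U'] parent=V
Step 6 (left): focus=I path=0 depth=1 children=['D'] left=[] right=['G', 'U'] parent=V
Step 7 (right): focus=G path=1 depth=1 children=['W', 'A'] left=['I'] right=['U'] parent=V
Step 8 (down 0): focus=W path=1/0 depth=2 children=['L'] left=[] right=['A'] parent=G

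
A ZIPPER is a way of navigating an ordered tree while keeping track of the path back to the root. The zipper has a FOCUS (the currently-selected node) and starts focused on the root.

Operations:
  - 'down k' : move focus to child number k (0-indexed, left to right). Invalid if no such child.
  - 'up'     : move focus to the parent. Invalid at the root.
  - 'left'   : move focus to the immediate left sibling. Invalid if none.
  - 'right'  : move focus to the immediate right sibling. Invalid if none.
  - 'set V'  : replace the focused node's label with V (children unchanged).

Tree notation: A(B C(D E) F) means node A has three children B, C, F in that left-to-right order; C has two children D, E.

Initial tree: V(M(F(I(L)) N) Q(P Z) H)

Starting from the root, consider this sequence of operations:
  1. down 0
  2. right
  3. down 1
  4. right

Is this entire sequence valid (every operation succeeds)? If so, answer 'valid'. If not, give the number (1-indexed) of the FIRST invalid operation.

Step 1 (down 0): focus=M path=0 depth=1 children=['F', 'N'] left=[] right=['Q', 'H'] parent=V
Step 2 (right): focus=Q path=1 depth=1 children=['P', 'Z'] left=['M'] right=['H'] parent=V
Step 3 (down 1): focus=Z path=1/1 depth=2 children=[] left=['P'] right=[] parent=Q
Step 4 (right): INVALID

Answer: 4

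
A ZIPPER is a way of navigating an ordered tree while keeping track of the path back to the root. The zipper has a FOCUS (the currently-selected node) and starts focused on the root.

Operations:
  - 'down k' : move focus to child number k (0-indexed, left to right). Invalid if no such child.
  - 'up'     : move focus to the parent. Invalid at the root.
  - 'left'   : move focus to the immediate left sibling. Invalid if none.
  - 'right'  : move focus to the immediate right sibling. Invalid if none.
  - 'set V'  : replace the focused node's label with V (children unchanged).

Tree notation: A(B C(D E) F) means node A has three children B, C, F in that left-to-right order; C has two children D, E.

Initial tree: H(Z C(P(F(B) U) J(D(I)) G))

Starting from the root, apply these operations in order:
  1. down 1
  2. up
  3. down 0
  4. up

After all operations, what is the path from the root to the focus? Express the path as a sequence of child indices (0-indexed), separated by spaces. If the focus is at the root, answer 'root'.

Step 1 (down 1): focus=C path=1 depth=1 children=['P', 'J', 'G'] left=['Z'] right=[] parent=H
Step 2 (up): focus=H path=root depth=0 children=['Z', 'C'] (at root)
Step 3 (down 0): focus=Z path=0 depth=1 children=[] left=[] right=['C'] parent=H
Step 4 (up): focus=H path=root depth=0 children=['Z', 'C'] (at root)

Answer: root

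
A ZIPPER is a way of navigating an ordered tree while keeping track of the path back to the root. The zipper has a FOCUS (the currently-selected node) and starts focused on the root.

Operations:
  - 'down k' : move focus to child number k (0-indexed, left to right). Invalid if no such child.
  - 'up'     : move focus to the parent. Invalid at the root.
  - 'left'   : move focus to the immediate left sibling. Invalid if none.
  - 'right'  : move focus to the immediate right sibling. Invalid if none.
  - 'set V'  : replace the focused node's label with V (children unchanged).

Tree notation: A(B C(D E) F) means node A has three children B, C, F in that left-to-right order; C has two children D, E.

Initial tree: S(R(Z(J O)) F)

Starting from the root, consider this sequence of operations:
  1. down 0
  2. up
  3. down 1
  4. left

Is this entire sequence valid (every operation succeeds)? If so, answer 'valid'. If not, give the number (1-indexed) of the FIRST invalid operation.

Step 1 (down 0): focus=R path=0 depth=1 children=['Z'] left=[] right=['F'] parent=S
Step 2 (up): focus=S path=root depth=0 children=['R', 'F'] (at root)
Step 3 (down 1): focus=F path=1 depth=1 children=[] left=['R'] right=[] parent=S
Step 4 (left): focus=R path=0 depth=1 children=['Z'] left=[] right=['F'] parent=S

Answer: valid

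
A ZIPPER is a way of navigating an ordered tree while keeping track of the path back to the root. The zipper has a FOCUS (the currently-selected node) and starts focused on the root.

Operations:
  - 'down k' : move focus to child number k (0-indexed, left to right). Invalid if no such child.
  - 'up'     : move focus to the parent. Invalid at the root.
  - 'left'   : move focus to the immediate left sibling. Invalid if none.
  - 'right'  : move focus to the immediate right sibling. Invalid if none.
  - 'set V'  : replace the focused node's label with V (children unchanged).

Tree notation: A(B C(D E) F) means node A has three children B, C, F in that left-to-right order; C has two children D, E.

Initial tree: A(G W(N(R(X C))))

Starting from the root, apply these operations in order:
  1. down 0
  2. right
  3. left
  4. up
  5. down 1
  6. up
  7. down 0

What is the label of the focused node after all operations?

Step 1 (down 0): focus=G path=0 depth=1 children=[] left=[] right=['W'] parent=A
Step 2 (right): focus=W path=1 depth=1 children=['N'] left=['G'] right=[] parent=A
Step 3 (left): focus=G path=0 depth=1 children=[] left=[] right=['W'] parent=A
Step 4 (up): focus=A path=root depth=0 children=['G', 'W'] (at root)
Step 5 (down 1): focus=W path=1 depth=1 children=['N'] left=['G'] right=[] parent=A
Step 6 (up): focus=A path=root depth=0 children=['G', 'W'] (at root)
Step 7 (down 0): focus=G path=0 depth=1 children=[] left=[] right=['W'] parent=A

Answer: G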